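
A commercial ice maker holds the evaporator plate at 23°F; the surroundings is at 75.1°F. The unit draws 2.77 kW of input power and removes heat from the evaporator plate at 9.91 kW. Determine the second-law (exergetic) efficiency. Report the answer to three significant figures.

0.386

COP_actual = Q̇_C/Ẇ = 9.910/2.770 = 3.578.
In absolute terms T_C = 268.15 K and T_H = 297.09 K, so ΔT = 28.94 K.
COP_Carnot = T_C/ΔT = 268.15/28.94 = 9.264.
η_II = COP_actual/COP_Carnot = 3.578/9.264 = 0.3862.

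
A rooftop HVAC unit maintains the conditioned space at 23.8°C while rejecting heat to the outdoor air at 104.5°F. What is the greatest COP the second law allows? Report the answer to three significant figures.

In absolute terms T_C = 296.95 K and T_H = 313.43 K, so ΔT = 16.48 K.
For a reversible cycle, COP_Carnot = T_C/ΔT = 296.95/16.48 = 18.02.

18.0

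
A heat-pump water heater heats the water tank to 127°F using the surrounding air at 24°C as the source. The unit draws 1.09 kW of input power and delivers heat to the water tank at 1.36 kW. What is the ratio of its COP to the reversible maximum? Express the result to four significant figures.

0.1102

COP_actual = Q̇_H/Ẇ = 1.360/1.090 = 1.248.
In absolute terms T_C = 297.15 K and T_H = 325.93 K, so ΔT = 28.78 K.
COP_Carnot = T_H/ΔT = 325.93/28.78 = 11.33.
η_II = COP_actual/COP_Carnot = 1.248/11.33 = 0.1102.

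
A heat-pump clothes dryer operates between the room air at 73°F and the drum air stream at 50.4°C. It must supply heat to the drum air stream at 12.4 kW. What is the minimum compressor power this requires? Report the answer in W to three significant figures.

1060 W

In absolute terms T_C = 295.93 K and T_H = 323.55 K, so ΔT = 27.62 K.
COP_Carnot = T_H/ΔT = 323.55/27.62 = 11.71.
Ẇ_min = Q̇/COP_Carnot = 12.40/11.71 = 1.059 kW = 1059 W.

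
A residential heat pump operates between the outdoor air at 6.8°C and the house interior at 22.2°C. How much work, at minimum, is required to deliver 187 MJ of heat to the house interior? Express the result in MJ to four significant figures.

9.750 MJ

In absolute terms T_C = 279.95 K and T_H = 295.35 K, so ΔT = 15.40 K.
The reversible limit is COP_HP = T_H/ΔT = 19.18, so W_min = Q_H/COP = Q_H·ΔT/T_H.
W_min = 187.0 × 15.40/295.35 = 9.750 MJ.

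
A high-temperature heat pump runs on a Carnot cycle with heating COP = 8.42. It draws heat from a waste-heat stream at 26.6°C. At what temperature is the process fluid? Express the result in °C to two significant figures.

67 °C

COP_HP = T_H/(T_H − T_C) rearranges to T_H = COP·T_C/(COP − 1).
With T_C = 299.75 K, T_H = 8.42 × 299.75/7.420 = 340.15 K.
Converting, 340.15 K = 67.00°C.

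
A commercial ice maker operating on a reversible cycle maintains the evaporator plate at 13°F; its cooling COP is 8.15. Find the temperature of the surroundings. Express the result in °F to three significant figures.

COP_R = T_C/(T_H − T_C) gives T_H − T_C = T_C/COP.
With T_C = 262.59 K, T_H = 262.59 × (1 + 1/8.15) = 294.81 K.
Converting, 294.81 K = 71.00°F.

71.0 °F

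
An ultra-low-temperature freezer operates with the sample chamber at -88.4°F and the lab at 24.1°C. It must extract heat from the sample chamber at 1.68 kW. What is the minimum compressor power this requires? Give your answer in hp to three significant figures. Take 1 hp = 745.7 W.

In absolute terms T_C = 206.26 K and T_H = 297.25 K, so ΔT = 90.99 K.
COP_Carnot = T_C/ΔT = 206.26/90.99 = 2.267.
Ẇ_min = Q̇/COP_Carnot = 1.680/2.267 = 0.7411 kW = 0.9938 hp.

0.994 hp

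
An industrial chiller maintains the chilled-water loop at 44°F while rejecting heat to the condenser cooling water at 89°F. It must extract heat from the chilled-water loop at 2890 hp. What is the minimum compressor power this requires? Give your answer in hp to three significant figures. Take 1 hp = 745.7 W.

In absolute terms T_C = 279.82 K and T_H = 304.82 K, so ΔT = 25.00 K.
COP_Carnot = T_C/ΔT = 279.82/25.00 = 11.19.
Ẇ_min = Q̇/COP_Carnot = 2890/11.19 = 258.2 hp.

258 hp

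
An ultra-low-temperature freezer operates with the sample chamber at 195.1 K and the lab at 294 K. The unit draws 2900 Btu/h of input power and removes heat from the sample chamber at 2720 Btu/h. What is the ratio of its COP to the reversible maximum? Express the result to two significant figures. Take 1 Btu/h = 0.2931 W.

COP_actual = Q̇_C/Ẇ = 2720/2900 = 0.9379.
The reservoir spacing is ΔT = 294 − 195.1 = 98.90 K.
COP_Carnot = T_C/ΔT = 195.10/98.90 = 1.973.
η_II = COP_actual/COP_Carnot = 0.9379/1.973 = 0.4755.

0.48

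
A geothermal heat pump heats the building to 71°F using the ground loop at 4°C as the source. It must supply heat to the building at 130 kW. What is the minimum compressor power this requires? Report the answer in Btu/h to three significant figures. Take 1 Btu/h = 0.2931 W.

In absolute terms T_C = 277.15 K and T_H = 294.82 K, so ΔT = 17.67 K.
COP_Carnot = T_H/ΔT = 294.82/17.67 = 16.69.
Ẇ_min = Q̇/COP_Carnot = 130.0/16.69 = 7.790 kW = 26580 Btu/h.

26600 Btu/h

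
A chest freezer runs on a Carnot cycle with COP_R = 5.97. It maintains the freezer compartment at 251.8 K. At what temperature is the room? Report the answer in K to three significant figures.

294 K

COP_R = T_C/(T_H − T_C) gives T_H − T_C = T_C/COP.
With T_C = 251.80 K, T_H = 251.80 × (1 + 1/5.97) = 293.98 K.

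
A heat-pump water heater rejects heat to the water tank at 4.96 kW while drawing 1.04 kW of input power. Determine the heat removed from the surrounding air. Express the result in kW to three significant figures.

3.92 kW

For a cyclic device the first law requires Q̇_H = Q̇_C + Ẇ.
Q̇_C = Q̇_H − Ẇ = 3.920 kW.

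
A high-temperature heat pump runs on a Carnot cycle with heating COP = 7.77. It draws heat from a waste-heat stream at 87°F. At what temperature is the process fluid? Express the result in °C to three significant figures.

75.4 °C

COP_HP = T_H/(T_H − T_C) rearranges to T_H = COP·T_C/(COP − 1).
With T_C = 303.71 K, T_H = 7.77 × 303.71/6.770 = 348.57 K.
Converting, 348.57 K = 75.42°C.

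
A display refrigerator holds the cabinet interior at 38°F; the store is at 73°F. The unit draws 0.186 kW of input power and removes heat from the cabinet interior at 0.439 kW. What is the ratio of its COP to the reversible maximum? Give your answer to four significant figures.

COP_actual = Q̇_C/Ẇ = 0.4390/0.1860 = 2.360.
In absolute terms T_C = 276.48 K and T_H = 295.93 K, so ΔT = 19.44 K.
COP_Carnot = T_C/ΔT = 276.48/19.44 = 14.22.
η_II = COP_actual/COP_Carnot = 2.360/14.22 = 0.1660.

0.1660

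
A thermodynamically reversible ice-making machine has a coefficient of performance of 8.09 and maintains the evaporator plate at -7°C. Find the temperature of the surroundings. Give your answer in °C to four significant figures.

25.90 °C

COP_R = T_C/(T_H − T_C) gives T_H − T_C = T_C/COP.
With T_C = 266.15 K, T_H = 266.15 × (1 + 1/8.09) = 299.05 K.
Converting, 299.05 K = 25.90°C.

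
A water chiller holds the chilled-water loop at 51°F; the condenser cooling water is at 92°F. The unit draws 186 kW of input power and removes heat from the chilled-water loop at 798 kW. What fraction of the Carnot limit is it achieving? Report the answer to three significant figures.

0.344

COP_actual = Q̇_C/Ẇ = 798.0/186.0 = 4.290.
In absolute terms T_C = 283.71 K and T_H = 306.48 K, so ΔT = 22.78 K.
COP_Carnot = T_C/ΔT = 283.71/22.78 = 12.46.
η_II = COP_actual/COP_Carnot = 4.290/12.46 = 0.3445.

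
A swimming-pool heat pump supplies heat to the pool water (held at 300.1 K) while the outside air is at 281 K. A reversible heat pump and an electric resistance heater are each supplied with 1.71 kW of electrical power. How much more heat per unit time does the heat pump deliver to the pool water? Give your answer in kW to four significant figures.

The reservoir spacing is ΔT = 300.1 − 281 = 19.10 K.
COP_Carnot = T_H/ΔT = 300.10/19.10 = 15.71.
The heat pump delivers Q̇_H = COP × Ẇ = 26.87 kW; the resistance heater delivers Ẇ = 1.710 kW.
Extra = (COP − 1)·Ẇ = 25.16 kW.

25.16 kW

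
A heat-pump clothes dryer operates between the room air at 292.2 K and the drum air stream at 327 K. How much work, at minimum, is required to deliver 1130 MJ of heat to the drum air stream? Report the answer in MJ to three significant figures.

120 MJ

The reservoir spacing is ΔT = 327 − 292.2 = 34.80 K.
The reversible limit is COP_HP = T_H/ΔT = 9.397, so W_min = Q_H/COP = Q_H·ΔT/T_H.
W_min = 1130 × 34.80/327.00 = 120.3 MJ.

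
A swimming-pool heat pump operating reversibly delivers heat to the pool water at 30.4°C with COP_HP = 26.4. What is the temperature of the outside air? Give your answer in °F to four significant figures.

66.02 °F

COP_HP = T_H/(T_H − T_C) gives T_H − T_C = T_H/COP.
With T_H = 303.55 K, T_C = 303.55 × (1 − 1/26.4) = 292.05 K.
Converting, 292.05 K = 66.02°F.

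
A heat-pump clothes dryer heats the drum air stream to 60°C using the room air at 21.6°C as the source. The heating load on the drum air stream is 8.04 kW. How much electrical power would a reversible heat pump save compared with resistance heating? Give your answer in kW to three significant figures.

7.11 kW

In absolute terms T_C = 294.75 K and T_H = 333.15 K, so ΔT = 38.40 K.
COP_Carnot = T_H/ΔT = 333.15/38.40 = 8.676.
Resistance heating needs Ẇ_res = Q̇_H = 8.040 kW; the reversible heat pump needs only Ẇ_hp = Q̇_H/COP = 0.9267 kW.
Saving = 8.040 − 0.9267 = 7.113 kW.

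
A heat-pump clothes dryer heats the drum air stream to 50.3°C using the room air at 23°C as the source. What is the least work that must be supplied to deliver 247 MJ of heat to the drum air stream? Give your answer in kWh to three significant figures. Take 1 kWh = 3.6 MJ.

5.79 kWh

In absolute terms T_C = 296.15 K and T_H = 323.45 K, so ΔT = 27.30 K.
The reversible limit is COP_HP = T_H/ΔT = 11.85, so W_min = Q_H/COP = Q_H·ΔT/T_H.
W_min = 247.0 × 27.30/323.45 = 20.85 MJ = 5.791 kWh.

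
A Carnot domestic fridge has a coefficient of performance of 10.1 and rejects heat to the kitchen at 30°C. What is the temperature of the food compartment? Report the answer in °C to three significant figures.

For a Carnot refrigerator COP_R = T_C/(T_H − T_C), so T_C = COP·T_H/(1 + COP).
With T_H = 303.15 K, T_C = 10.1 × 303.15/11.10 = 275.84 K.
Converting, 275.84 K = 2.69°C.

2.69 °C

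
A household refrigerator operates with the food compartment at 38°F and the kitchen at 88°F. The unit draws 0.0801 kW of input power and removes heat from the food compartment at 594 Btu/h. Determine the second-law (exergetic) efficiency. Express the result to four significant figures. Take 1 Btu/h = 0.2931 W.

Converting, Q̇_C = 594.0 Btu/h = 0.1741 kW, so COP_actual = Q̇_C/Ẇ = 0.1741/0.08010 = 2.174.
In absolute terms T_C = 276.48 K and T_H = 304.26 K, so ΔT = 27.78 K.
COP_Carnot = T_C/ΔT = 276.48/27.78 = 9.953.
η_II = COP_actual/COP_Carnot = 2.174/9.953 = 0.2184.

0.2184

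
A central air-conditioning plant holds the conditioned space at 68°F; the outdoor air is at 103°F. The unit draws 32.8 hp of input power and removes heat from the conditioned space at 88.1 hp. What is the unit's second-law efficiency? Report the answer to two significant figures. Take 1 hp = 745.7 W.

0.18

COP_actual = Q̇_C/Ẇ = 88.10/32.80 = 2.686.
In absolute terms T_C = 293.15 K and T_H = 312.59 K, so ΔT = 19.44 K.
COP_Carnot = T_C/ΔT = 293.15/19.44 = 15.08.
η_II = COP_actual/COP_Carnot = 2.686/15.08 = 0.1782.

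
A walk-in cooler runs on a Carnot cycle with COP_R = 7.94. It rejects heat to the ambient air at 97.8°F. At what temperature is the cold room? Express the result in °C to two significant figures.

For a Carnot refrigerator COP_R = T_C/(T_H − T_C), so T_C = COP·T_H/(1 + COP).
With T_H = 309.71 K, T_C = 7.94 × 309.71/8.940 = 275.06 K.
Converting, 275.06 K = 1.91°C.

1.9 °C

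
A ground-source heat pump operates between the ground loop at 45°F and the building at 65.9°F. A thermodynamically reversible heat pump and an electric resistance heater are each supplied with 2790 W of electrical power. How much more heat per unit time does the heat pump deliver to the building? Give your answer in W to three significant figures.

In absolute terms T_C = 280.37 K and T_H = 291.98 K, so ΔT = 11.61 K.
COP_Carnot = T_H/ΔT = 291.98/11.61 = 25.15.
The heat pump delivers Q̇_H = COP × Ẇ = 70160 W; the resistance heater delivers Ẇ = 2790 W.
Extra = (COP − 1)·Ẇ = 67370 W.

67400 W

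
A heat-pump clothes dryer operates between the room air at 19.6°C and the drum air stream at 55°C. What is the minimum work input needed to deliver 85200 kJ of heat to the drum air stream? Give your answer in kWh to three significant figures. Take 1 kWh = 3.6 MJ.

In absolute terms T_C = 292.75 K and T_H = 328.15 K, so ΔT = 35.40 K.
The reversible limit is COP_HP = T_H/ΔT = 9.270, so W_min = Q_H/COP = Q_H·ΔT/T_H.
W_min = 85200 × 35.40/328.15 = 9191 kJ = 2.553 kWh.

2.55 kWh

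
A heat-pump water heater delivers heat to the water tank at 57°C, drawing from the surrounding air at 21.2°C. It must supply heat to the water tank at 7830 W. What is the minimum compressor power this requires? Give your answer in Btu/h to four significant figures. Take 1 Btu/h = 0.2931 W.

2897 Btu/h

In absolute terms T_C = 294.35 K and T_H = 330.15 K, so ΔT = 35.80 K.
COP_Carnot = T_H/ΔT = 330.15/35.80 = 9.222.
Ẇ_min = Q̇/COP_Carnot = 7830/9.222 = 849.1 W = 2897 Btu/h.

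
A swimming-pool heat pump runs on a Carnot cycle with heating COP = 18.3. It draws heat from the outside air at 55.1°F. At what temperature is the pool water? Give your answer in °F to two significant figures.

85 °F

COP_HP = T_H/(T_H − T_C) rearranges to T_H = COP·T_C/(COP − 1).
With T_C = 285.98 K, T_H = 18.3 × 285.98/17.30 = 302.51 K.
Converting, 302.51 K = 84.86°F.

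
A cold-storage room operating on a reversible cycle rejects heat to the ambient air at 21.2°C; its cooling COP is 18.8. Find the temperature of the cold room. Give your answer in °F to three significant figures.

43.4 °F

For a Carnot refrigerator COP_R = T_C/(T_H − T_C), so T_C = COP·T_H/(1 + COP).
With T_H = 294.35 K, T_C = 18.8 × 294.35/19.80 = 279.48 K.
Converting, 279.48 K = 43.40°F.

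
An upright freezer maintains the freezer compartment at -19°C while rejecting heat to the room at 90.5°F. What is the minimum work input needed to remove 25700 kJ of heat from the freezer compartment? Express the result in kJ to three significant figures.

5210 kJ

In absolute terms T_C = 254.15 K and T_H = 305.65 K, so ΔT = 51.50 K.
The reversible limit is COP_R = T_C/ΔT = 4.935, so W_min = Q_C/COP = Q_C·ΔT/T_C.
W_min = 25700 × 51.50/254.15 = 5208 kJ.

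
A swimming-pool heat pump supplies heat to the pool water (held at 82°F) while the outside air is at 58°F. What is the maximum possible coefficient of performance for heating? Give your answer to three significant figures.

In absolute terms T_C = 287.59 K and T_H = 300.93 K, so ΔT = 13.33 K.
For a reversible cycle, COP_Carnot = T_H/ΔT = 300.93/13.33 = 22.57.

22.6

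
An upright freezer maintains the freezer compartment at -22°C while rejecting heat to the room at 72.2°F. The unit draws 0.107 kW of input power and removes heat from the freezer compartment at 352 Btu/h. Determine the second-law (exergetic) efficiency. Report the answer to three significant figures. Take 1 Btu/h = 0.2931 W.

0.170

Converting, Q̇_C = 352.0 Btu/h = 0.1032 kW, so COP_actual = Q̇_C/Ẇ = 0.1032/0.1070 = 0.9642.
In absolute terms T_C = 251.15 K and T_H = 295.48 K, so ΔT = 44.33 K.
COP_Carnot = T_C/ΔT = 251.15/44.33 = 5.665.
η_II = COP_actual/COP_Carnot = 0.9642/5.665 = 0.1702.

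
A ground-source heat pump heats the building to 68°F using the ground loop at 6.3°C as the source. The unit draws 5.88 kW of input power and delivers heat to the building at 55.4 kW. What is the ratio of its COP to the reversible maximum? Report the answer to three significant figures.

0.440

COP_actual = Q̇_H/Ẇ = 55.40/5.880 = 9.422.
In absolute terms T_C = 279.45 K and T_H = 293.15 K, so ΔT = 13.70 K.
COP_Carnot = T_H/ΔT = 293.15/13.70 = 21.40.
η_II = COP_actual/COP_Carnot = 9.422/21.40 = 0.4403.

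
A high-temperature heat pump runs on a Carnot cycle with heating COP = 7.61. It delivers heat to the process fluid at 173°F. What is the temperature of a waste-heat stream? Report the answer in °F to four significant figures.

COP_HP = T_H/(T_H − T_C) gives T_H − T_C = T_H/COP.
With T_H = 351.48 K, T_C = 351.48 × (1 − 1/7.61) = 305.30 K.
Converting, 305.30 K = 89.86°F.

89.86 °F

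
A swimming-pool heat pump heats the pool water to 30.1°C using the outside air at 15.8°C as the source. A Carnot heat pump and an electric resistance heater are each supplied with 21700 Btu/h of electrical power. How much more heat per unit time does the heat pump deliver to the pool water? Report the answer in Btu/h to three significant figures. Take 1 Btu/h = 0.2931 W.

438000 Btu/h

In absolute terms T_C = 288.95 K and T_H = 303.25 K, so ΔT = 14.30 K.
COP_Carnot = T_H/ΔT = 303.25/14.30 = 21.21.
The heat pump delivers Q̇_H = COP × Ẇ = 460200 Btu/h; the resistance heater delivers Ẇ = 21700 Btu/h.
Extra = (COP − 1)·Ẇ = 438500 Btu/h.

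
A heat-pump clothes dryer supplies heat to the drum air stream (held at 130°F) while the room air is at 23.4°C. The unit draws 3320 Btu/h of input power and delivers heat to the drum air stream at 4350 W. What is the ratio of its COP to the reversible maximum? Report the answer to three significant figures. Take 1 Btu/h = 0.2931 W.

Converting, Q̇_H = 4350 W = 14840 Btu/h, so COP_actual = Q̇_H/Ẇ = 14840/3320 = 4.470.
In absolute terms T_C = 296.55 K and T_H = 327.59 K, so ΔT = 31.04 K.
COP_Carnot = T_H/ΔT = 327.59/31.04 = 10.55.
η_II = COP_actual/COP_Carnot = 4.470/10.55 = 0.4236.

0.424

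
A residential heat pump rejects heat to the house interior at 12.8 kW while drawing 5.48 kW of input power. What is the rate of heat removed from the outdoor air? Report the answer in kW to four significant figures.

7.320 kW

For a cyclic device the first law requires Q̇_H = Q̇_C + Ẇ.
Q̇_C = Q̇_H − Ẇ = 7.320 kW.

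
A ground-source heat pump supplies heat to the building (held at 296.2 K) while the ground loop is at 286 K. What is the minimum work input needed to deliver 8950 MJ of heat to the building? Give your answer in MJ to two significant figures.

310 MJ

The reservoir spacing is ΔT = 296.2 − 286 = 10.20 K.
The reversible limit is COP_HP = T_H/ΔT = 29.04, so W_min = Q_H/COP = Q_H·ΔT/T_H.
W_min = 8950 × 10.20/296.20 = 308.2 MJ.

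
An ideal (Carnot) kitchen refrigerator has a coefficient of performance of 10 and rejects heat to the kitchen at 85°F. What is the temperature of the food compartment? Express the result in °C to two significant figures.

1.9 °C

For a Carnot refrigerator COP_R = T_C/(T_H − T_C), so T_C = COP·T_H/(1 + COP).
With T_H = 302.59 K, T_C = 10 × 302.59/11.00 = 275.09 K.
Converting, 275.09 K = 1.94°C.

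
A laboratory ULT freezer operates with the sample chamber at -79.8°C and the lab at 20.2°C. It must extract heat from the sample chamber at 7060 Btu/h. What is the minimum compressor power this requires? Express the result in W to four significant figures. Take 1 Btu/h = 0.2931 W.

1070 W

In absolute terms T_C = 193.35 K and T_H = 293.35 K, so ΔT = 100.0 K.
COP_Carnot = T_C/ΔT = 193.35/100.0 = 1.934.
Ẇ_min = Q̇/COP_Carnot = 7060/1.934 = 3651 Btu/h = 1070 W.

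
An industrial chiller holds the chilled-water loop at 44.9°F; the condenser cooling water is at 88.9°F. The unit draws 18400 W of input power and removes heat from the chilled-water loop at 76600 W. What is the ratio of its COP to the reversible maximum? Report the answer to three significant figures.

0.363

COP_actual = Q̇_C/Ẇ = 76600/18400 = 4.163.
In absolute terms T_C = 280.32 K and T_H = 304.76 K, so ΔT = 24.44 K.
COP_Carnot = T_C/ΔT = 280.32/24.44 = 11.47.
η_II = COP_actual/COP_Carnot = 4.163/11.47 = 0.3630.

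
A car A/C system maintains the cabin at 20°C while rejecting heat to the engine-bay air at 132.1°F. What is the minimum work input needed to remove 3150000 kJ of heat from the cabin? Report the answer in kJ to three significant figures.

383000 kJ

In absolute terms T_C = 293.15 K and T_H = 328.76 K, so ΔT = 35.61 K.
The reversible limit is COP_R = T_C/ΔT = 8.232, so W_min = Q_C/COP = Q_C·ΔT/T_C.
W_min = 3150000 × 35.61/293.15 = 382700 kJ.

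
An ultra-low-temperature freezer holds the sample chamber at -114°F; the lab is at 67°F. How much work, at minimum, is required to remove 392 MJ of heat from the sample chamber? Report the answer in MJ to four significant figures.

In absolute terms T_C = 192.04 K and T_H = 292.59 K, so ΔT = 100.6 K.
The reversible limit is COP_R = T_C/ΔT = 1.910, so W_min = Q_C/COP = Q_C·ΔT/T_C.
W_min = 392.0 × 100.6/192.04 = 205.3 MJ.

205.3 MJ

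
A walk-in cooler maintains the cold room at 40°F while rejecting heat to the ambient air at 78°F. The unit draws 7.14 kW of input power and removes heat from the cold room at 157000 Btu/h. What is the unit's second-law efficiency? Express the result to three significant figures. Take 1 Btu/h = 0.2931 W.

Converting, Q̇_C = 157000 Btu/h = 46.02 kW, so COP_actual = Q̇_C/Ẇ = 46.02/7.140 = 6.445.
In absolute terms T_C = 277.59 K and T_H = 298.71 K, so ΔT = 21.11 K.
COP_Carnot = T_C/ΔT = 277.59/21.11 = 13.15.
η_II = COP_actual/COP_Carnot = 6.445/13.15 = 0.4901.

0.490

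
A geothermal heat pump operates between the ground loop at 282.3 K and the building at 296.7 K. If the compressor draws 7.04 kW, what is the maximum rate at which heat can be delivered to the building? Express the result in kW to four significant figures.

145.1 kW

The reservoir spacing is ΔT = 296.7 − 282.3 = 14.40 K.
COP_Carnot = T_H/ΔT = 296.70/14.40 = 20.60.
Q̇_max = COP_Carnot × Ẇ = 20.60 × 7.040 kW = 145.1 kW.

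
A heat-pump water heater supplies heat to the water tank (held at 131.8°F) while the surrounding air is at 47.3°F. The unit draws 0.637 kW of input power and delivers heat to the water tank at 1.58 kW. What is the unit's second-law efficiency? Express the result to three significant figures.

0.354

COP_actual = Q̇_H/Ẇ = 1.580/0.6370 = 2.480.
In absolute terms T_C = 281.65 K and T_H = 328.59 K, so ΔT = 46.94 K.
COP_Carnot = T_H/ΔT = 328.59/46.94 = 7.000.
η_II = COP_actual/COP_Carnot = 2.480/7.000 = 0.3544.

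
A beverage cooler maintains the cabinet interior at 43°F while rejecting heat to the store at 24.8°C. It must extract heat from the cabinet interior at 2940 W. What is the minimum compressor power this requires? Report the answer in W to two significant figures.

In absolute terms T_C = 279.26 K and T_H = 297.95 K, so ΔT = 18.69 K.
COP_Carnot = T_C/ΔT = 279.26/18.69 = 14.94.
Ẇ_min = Q̇/COP_Carnot = 2940/14.94 = 196.8 W.

200 W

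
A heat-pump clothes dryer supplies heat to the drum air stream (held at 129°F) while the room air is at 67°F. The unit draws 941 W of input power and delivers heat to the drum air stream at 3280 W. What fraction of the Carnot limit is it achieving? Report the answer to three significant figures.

0.367

COP_actual = Q̇_H/Ẇ = 3280/941.0 = 3.486.
In absolute terms T_C = 292.59 K and T_H = 327.04 K, so ΔT = 34.44 K.
COP_Carnot = T_H/ΔT = 327.04/34.44 = 9.495.
η_II = COP_actual/COP_Carnot = 3.486/9.495 = 0.3671.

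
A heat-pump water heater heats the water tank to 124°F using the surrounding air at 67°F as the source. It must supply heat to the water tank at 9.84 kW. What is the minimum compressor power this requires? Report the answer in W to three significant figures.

In absolute terms T_C = 292.59 K and T_H = 324.26 K, so ΔT = 31.67 K.
COP_Carnot = T_H/ΔT = 324.26/31.67 = 10.24.
Ẇ_min = Q̇/COP_Carnot = 9.840/10.24 = 0.9610 kW = 961.0 W.

961 W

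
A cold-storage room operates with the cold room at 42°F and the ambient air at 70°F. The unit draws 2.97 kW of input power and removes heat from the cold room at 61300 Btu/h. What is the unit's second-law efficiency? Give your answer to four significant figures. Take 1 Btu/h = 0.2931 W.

Converting, Q̇_C = 61300 Btu/h = 17.97 kW, so COP_actual = Q̇_C/Ẇ = 17.97/2.970 = 6.050.
In absolute terms T_C = 278.71 K and T_H = 294.26 K, so ΔT = 15.56 K.
COP_Carnot = T_C/ΔT = 278.71/15.56 = 17.92.
η_II = COP_actual/COP_Carnot = 6.050/17.92 = 0.3376.

0.3376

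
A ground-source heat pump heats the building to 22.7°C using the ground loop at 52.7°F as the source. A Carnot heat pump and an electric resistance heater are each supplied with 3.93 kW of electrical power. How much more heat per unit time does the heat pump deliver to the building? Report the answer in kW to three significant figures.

99.9 kW

In absolute terms T_C = 284.65 K and T_H = 295.85 K, so ΔT = 11.20 K.
COP_Carnot = T_H/ΔT = 295.85/11.20 = 26.42.
The heat pump delivers Q̇_H = COP × Ẇ = 103.8 kW; the resistance heater delivers Ẇ = 3.930 kW.
Extra = (COP − 1)·Ẇ = 99.88 kW.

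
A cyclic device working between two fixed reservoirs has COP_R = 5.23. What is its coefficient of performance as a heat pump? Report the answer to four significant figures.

6.230

The first law on one cycle gives Q_H = Q_C + W, so Q_H/W = Q_C/W + 1.
COP_HP = COP_R + 1 = 5.23 + 1 = 6.23.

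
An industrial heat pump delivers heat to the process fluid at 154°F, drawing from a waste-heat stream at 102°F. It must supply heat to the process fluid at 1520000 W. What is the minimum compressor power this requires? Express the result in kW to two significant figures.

130 kW

In absolute terms T_C = 312.04 K and T_H = 340.93 K, so ΔT = 28.89 K.
COP_Carnot = T_H/ΔT = 340.93/28.89 = 11.80.
Ẇ_min = Q̇/COP_Carnot = 1520000/11.80 = 128800 W = 128.8 kW.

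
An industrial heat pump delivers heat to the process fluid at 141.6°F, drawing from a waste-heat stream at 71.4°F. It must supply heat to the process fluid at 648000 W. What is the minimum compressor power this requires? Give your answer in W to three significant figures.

75700 W

In absolute terms T_C = 295.04 K and T_H = 334.04 K, so ΔT = 39.00 K.
COP_Carnot = T_H/ΔT = 334.04/39.00 = 8.565.
Ẇ_min = Q̇/COP_Carnot = 648000/8.565 = 75660 W.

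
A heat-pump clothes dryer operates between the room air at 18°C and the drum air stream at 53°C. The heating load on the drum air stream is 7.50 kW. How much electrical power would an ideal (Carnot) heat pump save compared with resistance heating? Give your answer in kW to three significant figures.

In absolute terms T_C = 291.15 K and T_H = 326.15 K, so ΔT = 35.00 K.
COP_Carnot = T_H/ΔT = 326.15/35.00 = 9.319.
Resistance heating needs Ẇ_res = Q̇_H = 7.500 kW; the reversible heat pump needs only Ẇ_hp = Q̇_H/COP = 0.8048 kW.
Saving = 7.500 − 0.8048 = 6.695 kW.

6.70 kW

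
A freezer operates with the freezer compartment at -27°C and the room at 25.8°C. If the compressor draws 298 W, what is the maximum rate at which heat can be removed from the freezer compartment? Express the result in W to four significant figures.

In absolute terms T_C = 246.15 K and T_H = 298.95 K, so ΔT = 52.80 K.
COP_Carnot = T_C/ΔT = 246.15/52.80 = 4.662.
Q̇_max = COP_Carnot × Ẇ = 4.662 × 298.0 W = 1389 W.

1389 W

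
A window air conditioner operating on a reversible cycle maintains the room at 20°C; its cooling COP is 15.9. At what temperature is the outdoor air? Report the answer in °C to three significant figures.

COP_R = T_C/(T_H − T_C) gives T_H − T_C = T_C/COP.
With T_C = 293.15 K, T_H = 293.15 × (1 + 1/15.9) = 311.59 K.
Converting, 311.59 K = 38.44°C.

38.4 °C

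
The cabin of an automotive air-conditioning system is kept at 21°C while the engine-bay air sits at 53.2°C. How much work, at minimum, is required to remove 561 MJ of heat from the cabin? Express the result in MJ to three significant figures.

In absolute terms T_C = 294.15 K and T_H = 326.35 K, so ΔT = 32.20 K.
The reversible limit is COP_R = T_C/ΔT = 9.135, so W_min = Q_C/COP = Q_C·ΔT/T_C.
W_min = 561.0 × 32.20/294.15 = 61.41 MJ.

61.4 MJ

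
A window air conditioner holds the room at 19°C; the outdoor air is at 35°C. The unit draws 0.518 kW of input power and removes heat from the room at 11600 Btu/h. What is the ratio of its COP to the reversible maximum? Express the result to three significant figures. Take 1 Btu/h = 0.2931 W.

0.359

Converting, Q̇_C = 11600 Btu/h = 3.400 kW, so COP_actual = Q̇_C/Ẇ = 3.400/0.5180 = 6.564.
In absolute terms T_C = 292.15 K and T_H = 308.15 K, so ΔT = 16.00 K.
COP_Carnot = T_C/ΔT = 292.15/16.00 = 18.26.
η_II = COP_actual/COP_Carnot = 6.564/18.26 = 0.3595.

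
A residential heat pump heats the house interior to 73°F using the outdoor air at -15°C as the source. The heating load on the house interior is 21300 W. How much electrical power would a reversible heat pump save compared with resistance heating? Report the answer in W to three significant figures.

In absolute terms T_C = 258.15 K and T_H = 295.93 K, so ΔT = 37.78 K.
COP_Carnot = T_H/ΔT = 295.93/37.78 = 7.833.
Resistance heating needs Ẇ_res = Q̇_H = 21300 W; the reversible heat pump needs only Ẇ_hp = Q̇_H/COP = 2719 W.
Saving = 21300 − 2719 = 18580 W.

18600 W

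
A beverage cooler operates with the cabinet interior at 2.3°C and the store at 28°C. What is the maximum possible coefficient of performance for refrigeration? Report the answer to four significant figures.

10.72

In absolute terms T_C = 275.45 K and T_H = 301.15 K, so ΔT = 25.70 K.
For a reversible cycle, COP_Carnot = T_C/ΔT = 275.45/25.70 = 10.72.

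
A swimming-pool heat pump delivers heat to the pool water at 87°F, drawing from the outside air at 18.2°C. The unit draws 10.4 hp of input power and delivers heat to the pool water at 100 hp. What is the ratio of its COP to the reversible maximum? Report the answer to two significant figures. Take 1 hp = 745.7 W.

COP_actual = Q̇_H/Ẇ = 100.0/10.40 = 9.615.
In absolute terms T_C = 291.35 K and T_H = 303.71 K, so ΔT = 12.36 K.
COP_Carnot = T_H/ΔT = 303.71/12.36 = 24.58.
η_II = COP_actual/COP_Carnot = 9.615/24.58 = 0.3912.

0.39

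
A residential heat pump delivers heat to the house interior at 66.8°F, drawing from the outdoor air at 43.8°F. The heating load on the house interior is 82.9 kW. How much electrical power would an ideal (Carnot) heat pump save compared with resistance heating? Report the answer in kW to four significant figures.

In absolute terms T_C = 279.71 K and T_H = 292.48 K, so ΔT = 12.78 K.
COP_Carnot = T_H/ΔT = 292.48/12.78 = 22.89.
Resistance heating needs Ẇ_res = Q̇_H = 82.90 kW; the reversible heat pump needs only Ẇ_hp = Q̇_H/COP = 3.622 kW.
Saving = 82.90 − 3.622 = 79.28 kW.

79.28 kW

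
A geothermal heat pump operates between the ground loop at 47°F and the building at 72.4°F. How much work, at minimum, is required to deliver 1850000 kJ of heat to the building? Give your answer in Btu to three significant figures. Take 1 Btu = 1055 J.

83700 Btu

In absolute terms T_C = 281.48 K and T_H = 295.59 K, so ΔT = 14.11 K.
The reversible limit is COP_HP = T_H/ΔT = 20.95, so W_min = Q_H/COP = Q_H·ΔT/T_H.
W_min = 1850000 × 14.11/295.59 = 88320 kJ = 83710 Btu.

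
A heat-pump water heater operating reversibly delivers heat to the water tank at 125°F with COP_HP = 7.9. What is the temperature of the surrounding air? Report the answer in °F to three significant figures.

COP_HP = T_H/(T_H − T_C) gives T_H − T_C = T_H/COP.
With T_H = 324.82 K, T_C = 324.82 × (1 − 1/7.9) = 283.70 K.
Converting, 283.70 K = 50.99°F.

51.0 °F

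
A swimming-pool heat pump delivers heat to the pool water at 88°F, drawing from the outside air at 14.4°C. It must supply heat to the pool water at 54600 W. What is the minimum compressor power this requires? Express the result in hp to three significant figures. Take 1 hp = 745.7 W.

4.02 hp

In absolute terms T_C = 287.55 K and T_H = 304.26 K, so ΔT = 16.71 K.
COP_Carnot = T_H/ΔT = 304.26/16.71 = 18.21.
Ẇ_min = Q̇/COP_Carnot = 54600/18.21 = 2999 W = 4.021 hp.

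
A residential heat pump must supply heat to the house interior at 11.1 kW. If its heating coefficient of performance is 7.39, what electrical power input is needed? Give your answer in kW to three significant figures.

1.50 kW

Ẇ = Q̇_H/COP_HP = 11.10/7.39 = 1.502 kW.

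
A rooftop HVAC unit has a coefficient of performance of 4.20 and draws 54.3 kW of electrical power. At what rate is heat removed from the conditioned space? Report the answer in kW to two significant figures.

230 kW

Q̇_C = COP × Ẇ = 4.20 × 54.30 = 228.1 kW.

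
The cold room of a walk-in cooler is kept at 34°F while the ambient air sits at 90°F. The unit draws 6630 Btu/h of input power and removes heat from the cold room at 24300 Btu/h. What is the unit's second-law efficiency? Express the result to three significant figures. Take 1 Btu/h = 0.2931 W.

0.416

COP_actual = Q̇_C/Ẇ = 24300/6630 = 3.665.
In absolute terms T_C = 274.26 K and T_H = 305.37 K, so ΔT = 31.11 K.
COP_Carnot = T_C/ΔT = 274.26/31.11 = 8.816.
η_II = COP_actual/COP_Carnot = 3.665/8.816 = 0.4158.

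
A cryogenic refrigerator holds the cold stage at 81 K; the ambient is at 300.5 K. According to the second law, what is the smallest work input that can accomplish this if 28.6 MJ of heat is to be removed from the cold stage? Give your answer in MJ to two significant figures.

The reservoir spacing is ΔT = 300.5 − 81 = 219.5 K.
The reversible limit is COP_R = T_C/ΔT = 0.3690, so W_min = Q_C/COP = Q_C·ΔT/T_C.
W_min = 28.60 × 219.5/81.00 = 77.50 MJ.

78 MJ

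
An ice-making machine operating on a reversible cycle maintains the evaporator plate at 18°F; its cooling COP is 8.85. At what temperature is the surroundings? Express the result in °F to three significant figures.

COP_R = T_C/(T_H − T_C) gives T_H − T_C = T_C/COP.
With T_C = 265.37 K, T_H = 265.37 × (1 + 1/8.85) = 295.36 K.
Converting, 295.36 K = 71.97°F.

72.0 °F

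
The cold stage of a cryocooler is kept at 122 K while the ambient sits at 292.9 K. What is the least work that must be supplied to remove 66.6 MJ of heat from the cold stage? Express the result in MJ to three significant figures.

The reservoir spacing is ΔT = 292.9 − 122 = 170.9 K.
The reversible limit is COP_R = T_C/ΔT = 0.7139, so W_min = Q_C/COP = Q_C·ΔT/T_C.
W_min = 66.60 × 170.9/122.00 = 93.29 MJ.

93.3 MJ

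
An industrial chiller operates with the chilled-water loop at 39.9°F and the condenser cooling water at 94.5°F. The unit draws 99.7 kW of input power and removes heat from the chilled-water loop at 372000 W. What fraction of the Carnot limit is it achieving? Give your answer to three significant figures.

Converting, Q̇_C = 372000 W = 372.0 kW, so COP_actual = Q̇_C/Ẇ = 372.0/99.70 = 3.731.
In absolute terms T_C = 277.54 K and T_H = 307.87 K, so ΔT = 30.33 K.
COP_Carnot = T_C/ΔT = 277.54/30.33 = 9.150.
η_II = COP_actual/COP_Carnot = 3.731/9.150 = 0.4078.

0.408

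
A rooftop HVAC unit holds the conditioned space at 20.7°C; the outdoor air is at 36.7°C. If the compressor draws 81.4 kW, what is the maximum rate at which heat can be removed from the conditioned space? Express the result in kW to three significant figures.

In absolute terms T_C = 293.85 K and T_H = 309.85 K, so ΔT = 16.00 K.
COP_Carnot = T_C/ΔT = 293.85/16.00 = 18.37.
Q̇_max = COP_Carnot × Ẇ = 18.37 × 81.40 kW = 1495 kW.

1490 kW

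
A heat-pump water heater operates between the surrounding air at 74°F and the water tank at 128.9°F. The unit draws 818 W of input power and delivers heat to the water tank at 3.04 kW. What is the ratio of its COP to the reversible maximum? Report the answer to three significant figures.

0.347

Converting, Q̇_H = 3.040 kW = 3040 W, so COP_actual = Q̇_H/Ẇ = 3040/818.0 = 3.716.
In absolute terms T_C = 296.48 K and T_H = 326.98 K, so ΔT = 30.50 K.
COP_Carnot = T_H/ΔT = 326.98/30.50 = 10.72.
η_II = COP_actual/COP_Carnot = 3.716/10.72 = 0.3467.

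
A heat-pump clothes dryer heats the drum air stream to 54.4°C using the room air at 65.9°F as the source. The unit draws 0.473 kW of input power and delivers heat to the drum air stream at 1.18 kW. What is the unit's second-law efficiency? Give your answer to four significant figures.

COP_actual = Q̇_H/Ẇ = 1.180/0.4730 = 2.495.
In absolute terms T_C = 291.98 K and T_H = 327.55 K, so ΔT = 35.57 K.
COP_Carnot = T_H/ΔT = 327.55/35.57 = 9.209.
η_II = COP_actual/COP_Carnot = 2.495/9.209 = 0.2709.

0.2709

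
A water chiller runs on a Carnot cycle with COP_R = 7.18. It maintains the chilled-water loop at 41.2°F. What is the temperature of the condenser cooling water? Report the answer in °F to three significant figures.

COP_R = T_C/(T_H − T_C) gives T_H − T_C = T_C/COP.
With T_C = 278.26 K, T_H = 278.26 × (1 + 1/7.18) = 317.02 K.
Converting, 317.02 K = 110.96°F.

111 °F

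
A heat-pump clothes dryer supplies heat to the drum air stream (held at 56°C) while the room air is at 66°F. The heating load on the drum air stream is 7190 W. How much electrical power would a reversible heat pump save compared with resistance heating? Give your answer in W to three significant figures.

6380 W

In absolute terms T_C = 292.04 K and T_H = 329.15 K, so ΔT = 37.11 K.
COP_Carnot = T_H/ΔT = 329.15/37.11 = 8.869.
Resistance heating needs Ẇ_res = Q̇_H = 7190 W; the reversible heat pump needs only Ẇ_hp = Q̇_H/COP = 810.7 W.
Saving = 7190 − 810.7 = 6379 W.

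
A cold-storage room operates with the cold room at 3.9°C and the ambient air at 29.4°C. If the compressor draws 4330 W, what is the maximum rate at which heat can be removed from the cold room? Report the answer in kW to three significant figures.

In absolute terms T_C = 277.05 K and T_H = 302.55 K, so ΔT = 25.50 K.
COP_Carnot = T_C/ΔT = 277.05/25.50 = 10.86.
Q̇_max = COP_Carnot × Ẇ = 10.86 × 4330 W = 47040 W = 47.04 kW.

47.0 kW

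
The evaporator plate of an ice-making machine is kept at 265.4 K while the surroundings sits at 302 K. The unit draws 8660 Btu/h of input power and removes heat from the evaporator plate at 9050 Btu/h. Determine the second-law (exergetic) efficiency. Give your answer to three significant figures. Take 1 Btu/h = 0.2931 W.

COP_actual = Q̇_C/Ẇ = 9050/8660 = 1.045.
The reservoir spacing is ΔT = 302 − 265.4 = 36.60 K.
COP_Carnot = T_C/ΔT = 265.40/36.60 = 7.251.
η_II = COP_actual/COP_Carnot = 1.045/7.251 = 0.1441.

0.144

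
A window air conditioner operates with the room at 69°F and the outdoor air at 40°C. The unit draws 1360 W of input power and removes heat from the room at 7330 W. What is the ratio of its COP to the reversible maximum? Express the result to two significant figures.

COP_actual = Q̇_C/Ẇ = 7330/1360 = 5.390.
In absolute terms T_C = 293.71 K and T_H = 313.15 K, so ΔT = 19.44 K.
COP_Carnot = T_C/ΔT = 293.71/19.44 = 15.10.
η_II = COP_actual/COP_Carnot = 5.390/15.10 = 0.3568.

0.36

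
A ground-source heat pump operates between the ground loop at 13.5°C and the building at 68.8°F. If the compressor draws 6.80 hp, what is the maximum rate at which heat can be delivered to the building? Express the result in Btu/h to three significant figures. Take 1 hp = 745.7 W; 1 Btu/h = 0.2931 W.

731000 Btu/h

In absolute terms T_C = 286.65 K and T_H = 293.59 K, so ΔT = 6.944 K.
COP_Carnot = T_H/ΔT = 293.59/6.944 = 42.28.
Q̇_max = COP_Carnot × Ẇ = 42.28 × 6.800 hp = 287.5 hp = 731400 Btu/h.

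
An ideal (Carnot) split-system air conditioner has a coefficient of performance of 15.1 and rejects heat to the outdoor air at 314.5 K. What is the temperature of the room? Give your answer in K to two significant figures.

290 K

For a Carnot refrigerator COP_R = T_C/(T_H − T_C), so T_C = COP·T_H/(1 + COP).
With T_H = 314.50 K, T_C = 15.1 × 314.50/16.10 = 294.97 K.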